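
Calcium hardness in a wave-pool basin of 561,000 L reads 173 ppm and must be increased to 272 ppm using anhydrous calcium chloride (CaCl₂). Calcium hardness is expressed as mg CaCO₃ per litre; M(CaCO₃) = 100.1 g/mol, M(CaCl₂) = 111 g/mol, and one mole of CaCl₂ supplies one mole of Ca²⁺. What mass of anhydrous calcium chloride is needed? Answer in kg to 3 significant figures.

61.6 kg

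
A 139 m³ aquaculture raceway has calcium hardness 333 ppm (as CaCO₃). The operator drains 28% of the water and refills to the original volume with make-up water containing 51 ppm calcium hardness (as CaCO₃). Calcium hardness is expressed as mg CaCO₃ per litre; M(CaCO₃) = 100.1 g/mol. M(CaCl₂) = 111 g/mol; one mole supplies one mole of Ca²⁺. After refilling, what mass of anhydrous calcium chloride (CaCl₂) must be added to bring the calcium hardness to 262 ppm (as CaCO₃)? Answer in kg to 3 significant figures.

1.23 kg

Volume: 139 m³ = 139,000 L.
After draining 28% and refilling: 333 × 0.72 + 51 × 0.28 = 254.04 ppm.
Deficit to target: 262 − 254.04 = 7.96 mg/L.
As CaCO₃: 7.96 mg/L × 139,000 L = 1106 g; ÷ 100.1 = 11.05 mol Ca²⁺.
Mass: 11.05 × 111 = 1227 g.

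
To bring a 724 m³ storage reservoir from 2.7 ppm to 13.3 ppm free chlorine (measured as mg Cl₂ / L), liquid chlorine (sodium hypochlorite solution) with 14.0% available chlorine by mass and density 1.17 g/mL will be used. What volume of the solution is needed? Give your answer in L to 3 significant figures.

Volume: 724 m³ = 724,000 L.
Chlorine deficit: 13.3 − 2.7 = 10.6 ppm = 10.6 mg/L as Cl₂.
Cl₂ equivalent needed: 10.6 mg/L × 724,000 L = 7,674,000 mg = 7674 g.
Product at 14.0% available chlorine: 7674 / 0.14 = 54,820 g.
Volume at density 1.17 g/mL: 54,820 g ÷ 1.17 g/mL = 46,850 mL.

46.9 L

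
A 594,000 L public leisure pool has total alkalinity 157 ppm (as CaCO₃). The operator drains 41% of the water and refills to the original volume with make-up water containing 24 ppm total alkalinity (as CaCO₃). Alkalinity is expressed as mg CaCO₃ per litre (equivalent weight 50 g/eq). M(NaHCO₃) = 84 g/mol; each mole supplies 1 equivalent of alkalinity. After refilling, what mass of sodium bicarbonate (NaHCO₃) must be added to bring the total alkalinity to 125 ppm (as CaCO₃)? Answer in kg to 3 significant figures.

After draining 41% and refilling: 157 × 0.59 + 24 × 0.41 = 102.47 ppm.
Deficit to target: 125 − 102.47 = 22.53 mg/L.
As CaCO₃: 22.53 mg/L × 594,000 L = 13,380 g; ÷ 50 g/eq ÷ 1 = 267.7 mol NaHCO₃.
Mass: 267.7 × 84 = 22,480 g.

22.5 kg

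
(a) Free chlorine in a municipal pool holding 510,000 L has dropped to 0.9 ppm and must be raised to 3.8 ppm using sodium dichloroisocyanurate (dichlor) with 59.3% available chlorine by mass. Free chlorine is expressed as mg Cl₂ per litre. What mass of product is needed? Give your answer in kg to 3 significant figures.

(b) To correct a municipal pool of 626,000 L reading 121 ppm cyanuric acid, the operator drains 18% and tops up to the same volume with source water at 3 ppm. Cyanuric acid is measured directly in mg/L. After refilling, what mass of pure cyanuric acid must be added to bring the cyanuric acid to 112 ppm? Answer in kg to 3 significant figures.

(a) Chlorine deficit: 3.8 − 0.9 = 2.9 ppm = 2.9 mg/L as Cl₂.
(a) Cl₂ equivalent needed: 2.9 mg/L × 510,000 L = 1,479,000 mg = 1479 g.
(a) Product at 59.3% available chlorine: 1479 / 0.593 = 2494 g.

(b) After draining 18% and refilling: 121 × 0.82 + 3 × 0.18 = 99.76 ppm.
(b) Deficit to target: 112 − 99.76 = 12.24 mg/L.
(b) Mass: 12.24 mg/L × 626,000 L = 7662 g cyanuric acid.

(a) 2.49 kg; (b) 7.66 kg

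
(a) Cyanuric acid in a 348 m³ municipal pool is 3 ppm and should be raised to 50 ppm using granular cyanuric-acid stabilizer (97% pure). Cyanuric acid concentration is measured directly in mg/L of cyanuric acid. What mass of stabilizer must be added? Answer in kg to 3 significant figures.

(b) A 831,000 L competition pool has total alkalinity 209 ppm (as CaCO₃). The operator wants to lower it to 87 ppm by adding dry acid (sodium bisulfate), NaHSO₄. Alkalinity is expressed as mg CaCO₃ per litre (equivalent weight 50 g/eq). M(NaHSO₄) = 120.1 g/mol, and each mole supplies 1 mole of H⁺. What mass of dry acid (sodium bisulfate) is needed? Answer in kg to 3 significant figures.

(a) 16.9 kg; (b) 244 kg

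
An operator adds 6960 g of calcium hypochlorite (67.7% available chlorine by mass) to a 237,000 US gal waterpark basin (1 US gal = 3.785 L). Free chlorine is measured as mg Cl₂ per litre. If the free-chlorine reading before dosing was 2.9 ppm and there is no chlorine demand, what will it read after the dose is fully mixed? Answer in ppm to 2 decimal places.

8.15 ppm

Volume: 237,000 US gal × 3.785 L/gal = 897,045 L.
Available chlorine delivered: 6960 g × 0.677 = 4712 g as Cl₂.
Concentration rise: 4712 g / 897,045 L = 5.253 mg/L = 5.25 ppm.
Final FC: 2.9 + 5.25 = 8.15 ppm.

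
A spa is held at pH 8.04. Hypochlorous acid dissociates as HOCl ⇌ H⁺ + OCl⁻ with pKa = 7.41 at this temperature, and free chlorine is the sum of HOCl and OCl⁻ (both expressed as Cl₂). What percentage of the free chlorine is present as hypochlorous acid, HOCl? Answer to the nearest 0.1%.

[OCl⁻]/[HOCl] = 10^(pH − pKa) = 10^(8.04 − 7.41) = 10^0.63 = 4.266.
Fraction as HOCl = 1 / (1 + 4.266) = 0.1899.

19.0%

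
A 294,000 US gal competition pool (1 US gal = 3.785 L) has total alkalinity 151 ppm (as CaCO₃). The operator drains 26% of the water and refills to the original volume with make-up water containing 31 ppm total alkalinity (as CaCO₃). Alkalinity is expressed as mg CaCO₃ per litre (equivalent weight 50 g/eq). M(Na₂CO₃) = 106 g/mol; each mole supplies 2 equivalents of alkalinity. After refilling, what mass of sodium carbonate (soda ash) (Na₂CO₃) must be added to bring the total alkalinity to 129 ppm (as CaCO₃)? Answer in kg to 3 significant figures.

Volume: 294,000 US gal × 3.785 L/gal = 1,112,790 L.
After draining 26% and refilling: 151 × 0.74 + 31 × 0.26 = 119.8 ppm.
Deficit to target: 129 − 119.8 = 9.2 mg/L.
As CaCO₃: 9.2 mg/L × 1,112,790 L = 10,240 g; ÷ 50 g/eq ÷ 2 = 102.4 mol Na₂CO₃.
Mass: 102.4 × 106 = 10,850 g.

10.9 kg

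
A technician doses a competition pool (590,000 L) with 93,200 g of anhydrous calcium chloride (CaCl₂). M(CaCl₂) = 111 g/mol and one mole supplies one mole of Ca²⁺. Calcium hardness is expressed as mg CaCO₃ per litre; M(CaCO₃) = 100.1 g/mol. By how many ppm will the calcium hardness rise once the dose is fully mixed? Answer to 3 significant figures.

Moles of Ca²⁺: 93,200 g ÷ 111 g/mol = 839.6 mol.
As CaCO₃: 839.6 mol × 100.1 g/mol = 84,050 g.
Rise: 84,050 g / 590,000 L × 1000 = 142.5 mg/L.

142 ppm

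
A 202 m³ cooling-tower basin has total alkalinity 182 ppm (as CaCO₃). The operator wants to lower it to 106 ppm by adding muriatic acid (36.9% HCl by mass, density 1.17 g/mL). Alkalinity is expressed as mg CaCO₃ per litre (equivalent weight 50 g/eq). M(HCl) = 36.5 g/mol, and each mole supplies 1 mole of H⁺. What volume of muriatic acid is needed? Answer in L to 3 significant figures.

26.0 L

Volume: 202 m³ = 202,000 L.
Alkalinity to neutralize: (182 − 106) = 76 mg/L as CaCO₃ × 202,000 L = 15,350 g as CaCO₃.
Equivalents of H⁺ required: 15,350 ÷ 50 g/eq = 307 eq = 307 mol HCl.
Mass of HCl: 307 × 36.5 = 11,210 g.
Mass of 36.9% solution: 11,210 / 0.369 = 30,370 g.
Volume: 30,370 g ÷ 1.17 g/mL = 25,960 mL.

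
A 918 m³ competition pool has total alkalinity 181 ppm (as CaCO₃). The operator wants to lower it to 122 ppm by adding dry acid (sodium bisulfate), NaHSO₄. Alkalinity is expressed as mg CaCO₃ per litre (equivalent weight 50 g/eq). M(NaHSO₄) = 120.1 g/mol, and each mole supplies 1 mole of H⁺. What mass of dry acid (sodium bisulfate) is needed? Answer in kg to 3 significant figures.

130 kg

Volume: 918 m³ = 918,000 L.
Alkalinity to neutralize: (181 − 122) = 59 mg/L as CaCO₃ × 918,000 L = 54,160 g as CaCO₃.
Equivalents of H⁺ required: 54,160 ÷ 50 g/eq = 1083 eq = 1083 mol NaHSO₄.
Mass of NaHSO₄: 1083 × 120.1 = 130,100 g.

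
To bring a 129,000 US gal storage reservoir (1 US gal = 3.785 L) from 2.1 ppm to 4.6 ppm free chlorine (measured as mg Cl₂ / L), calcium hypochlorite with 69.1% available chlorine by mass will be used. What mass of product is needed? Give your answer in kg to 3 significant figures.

1.77 kg

Volume: 129,000 US gal × 3.785 L/gal = 488,265 L.
Chlorine deficit: 4.6 − 2.1 = 2.5 ppm = 2.5 mg/L as Cl₂.
Cl₂ equivalent needed: 2.5 mg/L × 488,265 L = 1,221,000 mg = 1221 g.
Product at 69.1% available chlorine: 1221 / 0.691 = 1767 g.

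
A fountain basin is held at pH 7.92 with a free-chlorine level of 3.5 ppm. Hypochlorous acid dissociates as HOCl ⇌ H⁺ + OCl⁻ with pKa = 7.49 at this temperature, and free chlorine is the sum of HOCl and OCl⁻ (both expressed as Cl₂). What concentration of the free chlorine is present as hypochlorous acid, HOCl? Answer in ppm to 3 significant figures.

[OCl⁻]/[HOCl] = 10^(pH − pKa) = 10^(7.92 − 7.49) = 10^0.43 = 2.692.
Fraction as HOCl = 1 / (1 + 2.692) = 0.2709.
HOCl = 0.2709 × 3.5 ppm = 0.9481 ppm.

0.948 ppm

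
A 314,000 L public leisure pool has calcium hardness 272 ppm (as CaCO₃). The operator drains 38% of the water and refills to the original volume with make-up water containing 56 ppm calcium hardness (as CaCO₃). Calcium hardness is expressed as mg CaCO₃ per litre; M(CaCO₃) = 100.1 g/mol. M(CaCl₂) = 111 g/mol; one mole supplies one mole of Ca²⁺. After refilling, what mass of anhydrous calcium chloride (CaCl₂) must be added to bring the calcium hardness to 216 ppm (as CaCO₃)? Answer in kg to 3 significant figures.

9.08 kg

After draining 38% and refilling: 272 × 0.62 + 56 × 0.38 = 189.92 ppm.
Deficit to target: 216 − 189.92 = 26.08 mg/L.
As CaCO₃: 26.08 mg/L × 314,000 L = 8189 g; ÷ 100.1 = 81.81 mol Ca²⁺.
Mass: 81.81 × 111 = 9081 g.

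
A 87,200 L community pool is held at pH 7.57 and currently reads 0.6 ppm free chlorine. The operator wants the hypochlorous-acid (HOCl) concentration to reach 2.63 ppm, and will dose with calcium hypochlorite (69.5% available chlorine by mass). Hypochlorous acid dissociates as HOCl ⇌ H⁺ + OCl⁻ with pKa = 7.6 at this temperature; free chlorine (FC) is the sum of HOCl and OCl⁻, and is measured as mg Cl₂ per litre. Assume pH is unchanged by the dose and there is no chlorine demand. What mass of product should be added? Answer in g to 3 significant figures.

[OCl⁻]/[HOCl] = 10^(pH − pKa) = 10^(7.57 − 7.6) = 0.9333; fraction as HOCl = 1/(1 + 0.9333) = 0.5173.
Free chlorine required for 2.63 ppm HOCl: 2.63 / 0.5173 = 5.084 ppm.
FC to add: 5.084 − 0.6 = 4.484 mg/L as Cl₂.
Cl₂ equivalent: 4.484 mg/L × 87,200 L = 391 g.
Product at 69.5% available Cl: 391 / 0.695 = 562.7 g.

563 g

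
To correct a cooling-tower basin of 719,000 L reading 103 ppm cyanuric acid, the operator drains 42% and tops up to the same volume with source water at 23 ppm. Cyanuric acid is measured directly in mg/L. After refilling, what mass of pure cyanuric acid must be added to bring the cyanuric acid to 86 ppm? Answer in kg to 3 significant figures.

11.9 kg

After draining 42% and refilling: 103 × 0.58 + 23 × 0.42 = 69.4 ppm.
Deficit to target: 86 − 69.4 = 16.6 mg/L.
Mass: 16.6 mg/L × 719,000 L = 11,940 g cyanuric acid.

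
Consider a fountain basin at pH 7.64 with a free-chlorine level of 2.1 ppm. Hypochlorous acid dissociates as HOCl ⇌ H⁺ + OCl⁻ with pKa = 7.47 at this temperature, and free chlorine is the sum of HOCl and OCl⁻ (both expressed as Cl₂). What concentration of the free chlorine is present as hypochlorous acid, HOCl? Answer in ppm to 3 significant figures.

0.847 ppm

[OCl⁻]/[HOCl] = 10^(pH − pKa) = 10^(7.64 − 7.47) = 10^0.17 = 1.479.
Fraction as HOCl = 1 / (1 + 1.479) = 0.4034.
HOCl = 0.4034 × 2.1 ppm = 0.8471 ppm.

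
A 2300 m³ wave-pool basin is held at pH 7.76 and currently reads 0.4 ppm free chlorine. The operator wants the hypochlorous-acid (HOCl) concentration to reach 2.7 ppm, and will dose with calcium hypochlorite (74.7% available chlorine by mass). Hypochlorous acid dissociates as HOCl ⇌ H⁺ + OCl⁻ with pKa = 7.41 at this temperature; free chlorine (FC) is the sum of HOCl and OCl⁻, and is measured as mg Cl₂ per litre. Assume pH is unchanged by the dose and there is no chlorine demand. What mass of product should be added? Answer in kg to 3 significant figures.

25.7 kg

Volume: 2300 m³ = 2,300,000 L.
[OCl⁻]/[HOCl] = 10^(pH − pKa) = 10^(7.76 − 7.41) = 2.239; fraction as HOCl = 1/(1 + 2.239) = 0.3088.
Free chlorine required for 2.7 ppm HOCl: 2.7 / 0.3088 = 8.745 ppm.
FC to add: 8.745 − 0.4 = 8.345 mg/L as Cl₂.
Cl₂ equivalent: 8.345 mg/L × 2,300,000 L = 19,190 g.
Product at 74.7% available Cl: 19,190 / 0.747 = 25,690 g.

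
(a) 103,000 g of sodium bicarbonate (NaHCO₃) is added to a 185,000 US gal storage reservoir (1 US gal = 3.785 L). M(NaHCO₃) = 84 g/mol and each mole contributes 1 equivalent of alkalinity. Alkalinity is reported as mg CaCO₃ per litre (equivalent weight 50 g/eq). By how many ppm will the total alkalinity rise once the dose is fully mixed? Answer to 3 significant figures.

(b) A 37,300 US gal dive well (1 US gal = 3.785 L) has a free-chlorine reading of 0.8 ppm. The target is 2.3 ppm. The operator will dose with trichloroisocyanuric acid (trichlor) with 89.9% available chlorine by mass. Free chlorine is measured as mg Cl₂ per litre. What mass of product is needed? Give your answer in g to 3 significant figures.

(a) Volume: 185,000 US gal × 3.785 L/gal = 700,225 L.
(a) Moles of NaHCO₃: 103,000 g ÷ 84 g/mol = 1226 mol → 1226 eq of alkalinity.
(a) As CaCO₃: 1226 eq × 50 g/eq = 61,310 g.
(a) Rise: 61,310 g / 700,225 L × 1000 = 87.56 mg/L.

(b) Volume: 37,300 US gal × 3.785 L/gal = 141,180 L.
(b) Chlorine deficit: 2.3 − 0.8 = 1.5 ppm = 1.5 mg/L as Cl₂.
(b) Cl₂ equivalent needed: 1.5 mg/L × 141,180 L = 211,800 mg = 211.8 g.
(b) Product at 89.9% available chlorine: 211.8 / 0.899 = 235.6 g.

(a) 87.6 ppm; (b) 236 g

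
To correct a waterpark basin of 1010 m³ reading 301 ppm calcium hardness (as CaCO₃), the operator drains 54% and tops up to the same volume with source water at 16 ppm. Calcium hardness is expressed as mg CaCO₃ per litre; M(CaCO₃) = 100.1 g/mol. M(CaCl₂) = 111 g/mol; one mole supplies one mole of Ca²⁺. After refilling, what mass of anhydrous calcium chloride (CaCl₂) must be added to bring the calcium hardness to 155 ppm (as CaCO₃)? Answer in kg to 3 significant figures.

8.85 kg

Volume: 1010 m³ = 1,010,000 L.
After draining 54% and refilling: 301 × 0.46 + 16 × 0.54 = 147.1 ppm.
Deficit to target: 155 − 147.1 = 7.9 mg/L.
As CaCO₃: 7.9 mg/L × 1,010,000 L = 7979 g; ÷ 100.1 = 79.71 mol Ca²⁺.
Mass: 79.71 × 111 = 8848 g.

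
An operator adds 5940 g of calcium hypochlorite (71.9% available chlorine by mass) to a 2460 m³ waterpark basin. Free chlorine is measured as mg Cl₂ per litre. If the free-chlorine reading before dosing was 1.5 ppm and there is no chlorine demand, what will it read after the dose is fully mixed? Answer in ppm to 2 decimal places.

3.24 ppm

Volume: 2460 m³ = 2,460,000 L.
Available chlorine delivered: 5940 g × 0.719 = 4271 g as Cl₂.
Concentration rise: 4271 g / 2,460,000 L = 1.736 mg/L = 1.74 ppm.
Final FC: 1.5 + 1.74 = 3.24 ppm.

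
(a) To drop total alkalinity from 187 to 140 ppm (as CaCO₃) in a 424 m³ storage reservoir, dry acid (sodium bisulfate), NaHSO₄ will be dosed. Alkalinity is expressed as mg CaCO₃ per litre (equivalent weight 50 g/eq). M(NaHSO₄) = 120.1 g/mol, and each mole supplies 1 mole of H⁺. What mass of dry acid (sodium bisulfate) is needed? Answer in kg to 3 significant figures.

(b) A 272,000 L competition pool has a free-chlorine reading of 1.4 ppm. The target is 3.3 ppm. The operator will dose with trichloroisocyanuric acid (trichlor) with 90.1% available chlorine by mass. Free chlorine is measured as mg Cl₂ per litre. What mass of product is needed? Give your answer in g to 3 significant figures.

(a) 47.9 kg; (b) 574 g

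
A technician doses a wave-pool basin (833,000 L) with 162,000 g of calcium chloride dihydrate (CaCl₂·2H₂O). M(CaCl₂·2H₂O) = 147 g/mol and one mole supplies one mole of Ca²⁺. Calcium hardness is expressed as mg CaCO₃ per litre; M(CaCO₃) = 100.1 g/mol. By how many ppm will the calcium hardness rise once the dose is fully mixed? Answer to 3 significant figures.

Moles of Ca²⁺: 162,000 g ÷ 147 g/mol = 1102 mol.
As CaCO₃: 1102 mol × 100.1 g/mol = 110,300 g.
Rise: 110,300 g / 833,000 L × 1000 = 132.4 mg/L.

132 ppm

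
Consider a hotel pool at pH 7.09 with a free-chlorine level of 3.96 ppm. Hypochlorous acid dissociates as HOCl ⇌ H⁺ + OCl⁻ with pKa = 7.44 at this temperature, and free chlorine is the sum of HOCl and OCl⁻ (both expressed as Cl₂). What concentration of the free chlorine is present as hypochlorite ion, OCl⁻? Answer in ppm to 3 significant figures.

1.22 ppm

[OCl⁻]/[HOCl] = 10^(pH − pKa) = 10^(7.09 − 7.44) = 10^-0.35 = 0.4467.
Fraction as HOCl = 1 / (1 + 0.4467) = 0.6912.
OCl⁻ = (1 − 0.6912) × 3.96 ppm = 1.223 ppm.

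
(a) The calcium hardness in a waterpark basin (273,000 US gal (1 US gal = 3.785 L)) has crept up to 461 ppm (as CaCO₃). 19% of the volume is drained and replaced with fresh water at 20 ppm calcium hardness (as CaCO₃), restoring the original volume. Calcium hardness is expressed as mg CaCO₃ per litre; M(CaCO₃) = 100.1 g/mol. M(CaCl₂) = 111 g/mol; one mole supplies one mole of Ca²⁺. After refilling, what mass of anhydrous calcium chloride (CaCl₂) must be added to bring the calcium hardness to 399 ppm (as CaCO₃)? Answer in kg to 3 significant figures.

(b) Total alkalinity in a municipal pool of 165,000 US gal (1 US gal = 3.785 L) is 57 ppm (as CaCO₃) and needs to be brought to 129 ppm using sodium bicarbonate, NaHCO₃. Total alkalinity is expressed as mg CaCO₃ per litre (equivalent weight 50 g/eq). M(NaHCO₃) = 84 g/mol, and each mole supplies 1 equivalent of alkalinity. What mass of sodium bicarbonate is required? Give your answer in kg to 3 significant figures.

(a) Volume: 273,000 US gal × 3.785 L/gal = 1,033,305 L.
(a) After draining 19% and refilling: 461 × 0.81 + 20 × 0.19 = 377.21 ppm.
(a) Deficit to target: 399 − 377.21 = 21.79 mg/L.
(a) As CaCO₃: 21.79 mg/L × 1,033,305 L = 22,520 g; ÷ 100.1 = 224.9 mol Ca²⁺.
(a) Mass: 224.9 × 111 = 24,970 g.

(b) Volume: 165,000 US gal × 3.785 L/gal = 624,525 L.
(b) Alkalinity to add: (129 − 57) = 72 mg/L as CaCO₃ × 624,525 L = 44,970 g as CaCO₃.
(b) Equivalents: 44,970 g ÷ 50 g/eq = 899.3 eq.
(b) NaHCO₃ supplies 1 eq per mole → 899.3 mol.
(b) Mass: 899.3 mol × 84 g/mol = 75,540 g.

(a) 25.0 kg; (b) 75.5 kg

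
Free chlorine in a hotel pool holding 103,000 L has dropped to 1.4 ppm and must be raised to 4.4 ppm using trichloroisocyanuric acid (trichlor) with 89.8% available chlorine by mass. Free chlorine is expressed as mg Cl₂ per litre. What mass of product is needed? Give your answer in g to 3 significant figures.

344 g

Chlorine deficit: 4.4 − 1.4 = 3 ppm = 3 mg/L as Cl₂.
Cl₂ equivalent needed: 3 mg/L × 103,000 L = 309,000 mg = 309 g.
Product at 89.8% available chlorine: 309 / 0.898 = 344.1 g.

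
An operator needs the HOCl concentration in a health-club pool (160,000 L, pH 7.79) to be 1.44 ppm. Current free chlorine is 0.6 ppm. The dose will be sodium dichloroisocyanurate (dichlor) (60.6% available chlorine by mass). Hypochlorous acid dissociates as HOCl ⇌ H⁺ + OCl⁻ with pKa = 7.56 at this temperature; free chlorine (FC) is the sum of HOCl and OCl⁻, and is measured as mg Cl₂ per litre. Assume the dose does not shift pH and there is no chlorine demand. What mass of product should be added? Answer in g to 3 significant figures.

[OCl⁻]/[HOCl] = 10^(pH − pKa) = 10^(7.79 − 7.56) = 1.698; fraction as HOCl = 1/(1 + 1.698) = 0.3706.
Free chlorine required for 1.44 ppm HOCl: 1.44 / 0.3706 = 3.885 ppm.
FC to add: 3.885 − 0.6 = 3.285 mg/L as Cl₂.
Cl₂ equivalent: 3.285 mg/L × 160,000 L = 525.7 g.
Product at 60.6% available Cl: 525.7 / 0.606 = 867.5 g.

867 g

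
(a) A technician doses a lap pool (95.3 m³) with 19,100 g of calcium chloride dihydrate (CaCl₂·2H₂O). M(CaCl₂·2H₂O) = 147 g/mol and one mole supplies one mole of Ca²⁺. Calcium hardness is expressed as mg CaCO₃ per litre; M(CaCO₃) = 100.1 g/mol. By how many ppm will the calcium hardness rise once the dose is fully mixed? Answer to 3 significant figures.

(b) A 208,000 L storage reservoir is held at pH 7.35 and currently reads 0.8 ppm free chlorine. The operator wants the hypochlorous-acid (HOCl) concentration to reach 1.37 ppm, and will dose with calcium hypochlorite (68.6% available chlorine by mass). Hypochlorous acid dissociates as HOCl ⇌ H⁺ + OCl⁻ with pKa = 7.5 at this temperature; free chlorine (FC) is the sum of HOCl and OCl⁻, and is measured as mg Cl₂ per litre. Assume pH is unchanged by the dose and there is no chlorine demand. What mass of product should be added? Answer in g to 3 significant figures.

(a) Volume: 95.3 m³ = 95,300 L.
(a) Moles of Ca²⁺: 19,100 g ÷ 147 g/mol = 129.9 mol.
(a) As CaCO₃: 129.9 mol × 100.1 g/mol = 13,010 g.
(a) Rise: 13,010 g / 95,300 L × 1000 = 136.5 mg/L.

(b) [OCl⁻]/[HOCl] = 10^(pH − pKa) = 10^(7.35 − 7.5) = 0.7079; fraction as HOCl = 1/(1 + 0.7079) = 0.5855.
(b) Free chlorine required for 1.37 ppm HOCl: 1.37 / 0.5855 = 2.34 ppm.
(b) FC to add: 2.34 − 0.8 = 1.54 mg/L as Cl₂.
(b) Cl₂ equivalent: 1.54 mg/L × 208,000 L = 320.3 g.
(b) Product at 68.6% available Cl: 320.3 / 0.686 = 466.9 g.

(a) 136 ppm; (b) 467 g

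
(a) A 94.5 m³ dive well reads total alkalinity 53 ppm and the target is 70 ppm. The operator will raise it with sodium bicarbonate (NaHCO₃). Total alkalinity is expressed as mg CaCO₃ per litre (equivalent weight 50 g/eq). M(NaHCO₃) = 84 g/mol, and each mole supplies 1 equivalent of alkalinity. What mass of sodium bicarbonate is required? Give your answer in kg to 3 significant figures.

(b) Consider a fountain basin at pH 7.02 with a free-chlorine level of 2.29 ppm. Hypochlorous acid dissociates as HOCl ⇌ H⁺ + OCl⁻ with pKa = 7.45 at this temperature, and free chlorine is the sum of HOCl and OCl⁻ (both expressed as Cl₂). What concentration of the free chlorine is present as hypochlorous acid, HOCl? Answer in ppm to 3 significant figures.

(a) 2.70 kg; (b) 1.67 ppm

(a) Volume: 94.5 m³ = 94,500 L.
(a) Alkalinity to add: (70 − 53) = 17 mg/L as CaCO₃ × 94,500 L = 1606 g as CaCO₃.
(a) Equivalents: 1606 g ÷ 50 g/eq = 32.13 eq.
(a) NaHCO₃ supplies 1 eq per mole → 32.13 mol.
(a) Mass: 32.13 mol × 84 g/mol = 2699 g.

(b) [OCl⁻]/[HOCl] = 10^(pH − pKa) = 10^(7.02 − 7.45) = 10^-0.43 = 0.3715.
(b) Fraction as HOCl = 1 / (1 + 0.3715) = 0.7291.
(b) HOCl = 0.7291 × 2.29 ppm = 1.67 ppm.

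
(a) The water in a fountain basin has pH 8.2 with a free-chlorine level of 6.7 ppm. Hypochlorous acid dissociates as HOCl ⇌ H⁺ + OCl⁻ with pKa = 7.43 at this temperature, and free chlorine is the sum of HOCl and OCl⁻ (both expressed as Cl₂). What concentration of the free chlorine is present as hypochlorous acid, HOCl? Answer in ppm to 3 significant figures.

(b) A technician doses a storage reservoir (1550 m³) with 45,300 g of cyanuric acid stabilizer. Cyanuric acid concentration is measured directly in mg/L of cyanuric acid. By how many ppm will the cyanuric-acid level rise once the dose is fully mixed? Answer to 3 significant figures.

(a) 0.973 ppm; (b) 29.2 ppm

(a) [OCl⁻]/[HOCl] = 10^(pH − pKa) = 10^(8.2 − 7.43) = 10^0.77 = 5.888.
(a) Fraction as HOCl = 1 / (1 + 5.888) = 0.1452.
(a) HOCl = 0.1452 × 6.7 ppm = 0.9726 ppm.

(b) Volume: 1550 m³ = 1,550,000 L.
(b) Rise: 45,300 g / 1,550,000 L × 1000 = 29.23 mg/L.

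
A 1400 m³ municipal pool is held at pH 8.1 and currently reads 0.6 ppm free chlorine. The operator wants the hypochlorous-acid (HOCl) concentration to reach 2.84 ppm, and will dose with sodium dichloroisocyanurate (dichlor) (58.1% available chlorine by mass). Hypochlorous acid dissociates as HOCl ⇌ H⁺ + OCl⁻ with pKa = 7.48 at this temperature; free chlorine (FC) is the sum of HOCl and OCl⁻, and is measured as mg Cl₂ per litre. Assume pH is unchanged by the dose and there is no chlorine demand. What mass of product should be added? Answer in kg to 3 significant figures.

33.9 kg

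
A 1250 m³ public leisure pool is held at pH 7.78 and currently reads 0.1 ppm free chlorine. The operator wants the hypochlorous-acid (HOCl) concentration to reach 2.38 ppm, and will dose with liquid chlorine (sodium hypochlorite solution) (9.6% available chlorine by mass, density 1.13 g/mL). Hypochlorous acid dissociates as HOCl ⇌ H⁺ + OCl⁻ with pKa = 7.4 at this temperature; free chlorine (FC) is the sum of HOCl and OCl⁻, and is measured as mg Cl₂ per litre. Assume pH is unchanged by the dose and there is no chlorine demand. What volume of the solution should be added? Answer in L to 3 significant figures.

Volume: 1250 m³ = 1,250,000 L.
[OCl⁻]/[HOCl] = 10^(pH − pKa) = 10^(7.78 − 7.4) = 2.399; fraction as HOCl = 1/(1 + 2.399) = 0.2942.
Free chlorine required for 2.38 ppm HOCl: 2.38 / 0.2942 = 8.089 ppm.
FC to add: 8.089 − 0.1 = 7.989 mg/L as Cl₂.
Cl₂ equivalent: 7.989 mg/L × 1,250,000 L = 9987 g.
Product at 9.6% available Cl: 9987 / 0.096 = 104,000 g.
Volume: 104,000 g ÷ 1.13 g/mL = 92,060 mL.

92.1 L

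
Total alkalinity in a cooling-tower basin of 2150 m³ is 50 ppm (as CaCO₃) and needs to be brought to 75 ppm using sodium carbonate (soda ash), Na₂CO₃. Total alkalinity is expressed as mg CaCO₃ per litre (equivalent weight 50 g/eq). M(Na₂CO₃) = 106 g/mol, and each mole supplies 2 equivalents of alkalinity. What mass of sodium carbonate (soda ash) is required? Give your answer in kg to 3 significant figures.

57.0 kg

Volume: 2150 m³ = 2,150,000 L.
Alkalinity to add: (75 − 50) = 25 mg/L as CaCO₃ × 2,150,000 L = 53,750 g as CaCO₃.
Equivalents: 53,750 g ÷ 50 g/eq = 1075 eq.
Each mole of Na₂CO₃ supplies 2 eq, so 1075 / 2 = 537.5 mol.
Mass: 537.5 mol × 106 g/mol = 56,980 g.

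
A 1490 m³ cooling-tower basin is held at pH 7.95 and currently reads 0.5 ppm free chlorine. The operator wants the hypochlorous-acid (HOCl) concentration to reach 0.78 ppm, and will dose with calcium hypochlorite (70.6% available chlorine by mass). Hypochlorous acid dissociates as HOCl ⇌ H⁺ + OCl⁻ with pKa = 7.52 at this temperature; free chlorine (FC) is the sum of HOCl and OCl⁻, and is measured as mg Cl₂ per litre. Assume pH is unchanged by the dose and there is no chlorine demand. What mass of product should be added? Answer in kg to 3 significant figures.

Volume: 1490 m³ = 1,490,000 L.
[OCl⁻]/[HOCl] = 10^(pH − pKa) = 10^(7.95 − 7.52) = 2.692; fraction as HOCl = 1/(1 + 2.692) = 0.2709.
Free chlorine required for 0.78 ppm HOCl: 0.78 / 0.2709 = 2.879 ppm.
FC to add: 2.879 − 0.5 = 2.379 mg/L as Cl₂.
Cl₂ equivalent: 2.379 mg/L × 1,490,000 L = 3545 g.
Product at 70.6% available Cl: 3545 / 0.706 = 5022 g.

5.02 kg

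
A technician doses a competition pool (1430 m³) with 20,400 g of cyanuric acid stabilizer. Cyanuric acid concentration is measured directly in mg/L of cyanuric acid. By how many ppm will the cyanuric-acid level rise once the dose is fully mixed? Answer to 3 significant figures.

14.3 ppm

Volume: 1430 m³ = 1,430,000 L.
Rise: 20,400 g / 1,430,000 L × 1000 = 14.27 mg/L.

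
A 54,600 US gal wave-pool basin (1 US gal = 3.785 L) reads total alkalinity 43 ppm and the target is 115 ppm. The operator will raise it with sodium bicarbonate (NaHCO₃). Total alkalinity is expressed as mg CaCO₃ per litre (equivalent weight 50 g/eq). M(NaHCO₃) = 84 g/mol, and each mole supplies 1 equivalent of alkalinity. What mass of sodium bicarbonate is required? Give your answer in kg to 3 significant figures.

Volume: 54,600 US gal × 3.785 L/gal = 206,661 L.
Alkalinity to add: (115 − 43) = 72 mg/L as CaCO₃ × 206,661 L = 14,880 g as CaCO₃.
Equivalents: 14,880 g ÷ 50 g/eq = 297.6 eq.
NaHCO₃ supplies 1 eq per mole → 297.6 mol.
Mass: 297.6 mol × 84 g/mol = 25,000 g.

25.0 kg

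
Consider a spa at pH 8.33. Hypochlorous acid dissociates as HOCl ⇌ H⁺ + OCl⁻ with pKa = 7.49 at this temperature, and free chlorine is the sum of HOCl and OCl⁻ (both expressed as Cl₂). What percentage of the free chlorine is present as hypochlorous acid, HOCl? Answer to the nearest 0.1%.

12.6%

[OCl⁻]/[HOCl] = 10^(pH − pKa) = 10^(8.33 − 7.49) = 10^0.84 = 6.918.
Fraction as HOCl = 1 / (1 + 6.918) = 0.1263.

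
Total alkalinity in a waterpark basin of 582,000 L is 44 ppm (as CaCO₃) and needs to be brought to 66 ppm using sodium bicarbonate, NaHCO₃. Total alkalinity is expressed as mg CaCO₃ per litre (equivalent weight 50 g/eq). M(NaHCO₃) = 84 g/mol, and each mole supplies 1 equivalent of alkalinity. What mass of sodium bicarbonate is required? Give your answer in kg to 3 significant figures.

Alkalinity to add: (66 − 44) = 22 mg/L as CaCO₃ × 582,000 L = 12,800 g as CaCO₃.
Equivalents: 12,800 g ÷ 50 g/eq = 256.1 eq.
NaHCO₃ supplies 1 eq per mole → 256.1 mol.
Mass: 256.1 mol × 84 g/mol = 21,510 g.

21.5 kg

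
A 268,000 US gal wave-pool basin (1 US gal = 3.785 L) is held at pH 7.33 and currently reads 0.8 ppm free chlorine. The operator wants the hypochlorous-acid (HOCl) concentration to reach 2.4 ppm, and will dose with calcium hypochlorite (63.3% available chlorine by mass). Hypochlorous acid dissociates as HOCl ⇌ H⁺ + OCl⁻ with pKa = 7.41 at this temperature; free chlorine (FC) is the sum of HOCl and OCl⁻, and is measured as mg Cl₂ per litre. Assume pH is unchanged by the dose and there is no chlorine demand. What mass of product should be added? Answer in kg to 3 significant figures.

Volume: 268,000 US gal × 3.785 L/gal = 1,014,380 L.
[OCl⁻]/[HOCl] = 10^(pH − pKa) = 10^(7.33 − 7.41) = 0.8318; fraction as HOCl = 1/(1 + 0.8318) = 0.5459.
Free chlorine required for 2.4 ppm HOCl: 2.4 / 0.5459 = 4.396 ppm.
FC to add: 4.396 − 0.8 = 3.596 mg/L as Cl₂.
Cl₂ equivalent: 3.596 mg/L × 1,014,380 L = 3648 g.
Product at 63.3% available Cl: 3648 / 0.633 = 5763 g.

5.76 kg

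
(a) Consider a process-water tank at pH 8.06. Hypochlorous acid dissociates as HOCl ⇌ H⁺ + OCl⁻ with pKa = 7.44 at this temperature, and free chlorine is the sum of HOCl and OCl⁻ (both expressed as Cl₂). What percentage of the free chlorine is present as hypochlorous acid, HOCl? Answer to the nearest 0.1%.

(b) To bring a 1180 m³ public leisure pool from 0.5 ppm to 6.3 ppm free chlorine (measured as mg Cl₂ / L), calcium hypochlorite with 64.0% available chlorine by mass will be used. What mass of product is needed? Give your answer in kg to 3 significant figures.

(a) 19.3%; (b) 10.7 kg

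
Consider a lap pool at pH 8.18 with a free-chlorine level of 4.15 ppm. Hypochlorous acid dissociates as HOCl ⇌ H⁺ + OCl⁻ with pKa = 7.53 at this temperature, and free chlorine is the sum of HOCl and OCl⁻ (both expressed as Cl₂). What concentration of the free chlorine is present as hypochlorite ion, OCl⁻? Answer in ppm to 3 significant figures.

[OCl⁻]/[HOCl] = 10^(pH − pKa) = 10^(8.18 − 7.53) = 10^0.65 = 4.467.
Fraction as HOCl = 1 / (1 + 4.467) = 0.1829.
OCl⁻ = (1 − 0.1829) × 4.15 ppm = 3.391 ppm.

3.39 ppm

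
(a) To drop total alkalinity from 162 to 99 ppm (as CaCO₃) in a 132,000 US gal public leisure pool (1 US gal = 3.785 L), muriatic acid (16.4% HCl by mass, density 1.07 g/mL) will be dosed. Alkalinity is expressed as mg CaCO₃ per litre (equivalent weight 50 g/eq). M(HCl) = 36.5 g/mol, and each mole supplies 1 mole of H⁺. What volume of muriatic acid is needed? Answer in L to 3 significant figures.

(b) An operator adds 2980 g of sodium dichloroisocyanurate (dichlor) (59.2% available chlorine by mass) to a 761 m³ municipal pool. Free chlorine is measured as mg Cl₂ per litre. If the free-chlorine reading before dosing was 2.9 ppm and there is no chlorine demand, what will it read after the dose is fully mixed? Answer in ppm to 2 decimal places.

(a) Volume: 132,000 US gal × 3.785 L/gal = 499,620 L.
(a) Alkalinity to neutralize: (162 − 99) = 63 mg/L as CaCO₃ × 499,620 L = 31,480 g as CaCO₃.
(a) Equivalents of H⁺ required: 31,480 ÷ 50 g/eq = 629.5 eq = 629.5 mol HCl.
(a) Mass of HCl: 629.5 × 36.5 = 22,980 g.
(a) Mass of 16.4% solution: 22,980 / 0.164 = 140,100 g.
(a) Volume: 140,100 g ÷ 1.07 g/mL = 130,900 mL.

(b) Volume: 761 m³ = 761,000 L.
(b) Available chlorine delivered: 2980 g × 0.592 = 1764 g as Cl₂.
(b) Concentration rise: 1764 g / 761,000 L = 2.318 mg/L = 2.32 ppm.
(b) Final FC: 2.9 + 2.32 = 5.22 ppm.

(a) 131 L; (b) 5.22 ppm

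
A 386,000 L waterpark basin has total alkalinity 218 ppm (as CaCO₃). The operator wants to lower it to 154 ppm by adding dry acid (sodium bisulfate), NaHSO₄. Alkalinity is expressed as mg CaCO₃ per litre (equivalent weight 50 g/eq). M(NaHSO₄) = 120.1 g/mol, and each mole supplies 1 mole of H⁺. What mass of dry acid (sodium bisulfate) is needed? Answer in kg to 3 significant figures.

59.3 kg

Alkalinity to neutralize: (218 − 154) = 64 mg/L as CaCO₃ × 386,000 L = 24,700 g as CaCO₃.
Equivalents of H⁺ required: 24,700 ÷ 50 g/eq = 494.1 eq = 494.1 mol NaHSO₄.
Mass of NaHSO₄: 494.1 × 120.1 = 59,340 g.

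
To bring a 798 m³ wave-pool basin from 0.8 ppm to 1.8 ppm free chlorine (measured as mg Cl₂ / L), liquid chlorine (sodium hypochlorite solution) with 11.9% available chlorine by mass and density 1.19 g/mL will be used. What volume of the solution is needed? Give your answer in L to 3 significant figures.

5.64 L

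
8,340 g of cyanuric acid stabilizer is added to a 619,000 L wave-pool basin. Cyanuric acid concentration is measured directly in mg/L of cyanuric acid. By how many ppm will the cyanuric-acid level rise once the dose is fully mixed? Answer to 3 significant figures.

Rise: 8,340 g / 619,000 L × 1000 = 13.47 mg/L.

13.5 ppm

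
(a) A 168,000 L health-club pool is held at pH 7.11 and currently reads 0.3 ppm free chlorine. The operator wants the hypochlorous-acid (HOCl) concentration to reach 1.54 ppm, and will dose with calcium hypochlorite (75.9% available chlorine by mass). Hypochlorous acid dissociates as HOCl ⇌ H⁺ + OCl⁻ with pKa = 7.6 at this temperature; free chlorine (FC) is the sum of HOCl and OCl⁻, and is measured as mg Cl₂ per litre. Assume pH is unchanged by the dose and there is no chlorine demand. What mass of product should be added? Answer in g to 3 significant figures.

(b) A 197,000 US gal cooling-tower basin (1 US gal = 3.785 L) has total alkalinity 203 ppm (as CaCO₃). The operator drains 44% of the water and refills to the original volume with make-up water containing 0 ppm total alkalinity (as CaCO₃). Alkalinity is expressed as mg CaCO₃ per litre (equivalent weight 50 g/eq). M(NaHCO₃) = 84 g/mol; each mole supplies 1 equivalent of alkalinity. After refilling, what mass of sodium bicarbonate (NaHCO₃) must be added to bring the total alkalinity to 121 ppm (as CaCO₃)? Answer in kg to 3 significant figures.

(a) [OCl⁻]/[HOCl] = 10^(pH − pKa) = 10^(7.11 − 7.6) = 0.3236; fraction as HOCl = 1/(1 + 0.3236) = 0.7555.
(a) Free chlorine required for 1.54 ppm HOCl: 1.54 / 0.7555 = 2.038 ppm.
(a) FC to add: 2.038 − 0.3 = 1.738 mg/L as Cl₂.
(a) Cl₂ equivalent: 1.738 mg/L × 168,000 L = 292 g.
(a) Product at 75.9% available Cl: 292 / 0.759 = 384.8 g.

(b) Volume: 197,000 US gal × 3.785 L/gal = 745,645 L.
(b) After draining 44% and refilling: 203 × 0.56 + 0 × 0.44 = 113.68 ppm.
(b) Deficit to target: 121 − 113.68 = 7.32 mg/L.
(b) As CaCO₃: 7.32 mg/L × 745,645 L = 5458 g; ÷ 50 g/eq ÷ 1 = 109.2 mol NaHCO₃.
(b) Mass: 109.2 × 84 = 9170 g.

(a) 385 g; (b) 9.17 kg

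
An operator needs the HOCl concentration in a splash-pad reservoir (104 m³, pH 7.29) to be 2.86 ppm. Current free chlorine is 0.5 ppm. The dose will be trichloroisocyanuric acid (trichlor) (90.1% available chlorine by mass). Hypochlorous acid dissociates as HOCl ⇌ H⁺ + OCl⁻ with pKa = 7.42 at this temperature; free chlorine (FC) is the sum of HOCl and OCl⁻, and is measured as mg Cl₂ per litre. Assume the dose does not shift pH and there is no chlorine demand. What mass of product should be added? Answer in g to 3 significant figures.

517 g

Volume: 104 m³ = 104,000 L.
[OCl⁻]/[HOCl] = 10^(pH − pKa) = 10^(7.29 − 7.42) = 0.7413; fraction as HOCl = 1/(1 + 0.7413) = 0.5743.
Free chlorine required for 2.86 ppm HOCl: 2.86 / 0.5743 = 4.98 ppm.
FC to add: 4.98 − 0.5 = 4.48 mg/L as Cl₂.
Cl₂ equivalent: 4.48 mg/L × 104,000 L = 465.9 g.
Product at 90.1% available Cl: 465.9 / 0.901 = 517.1 g.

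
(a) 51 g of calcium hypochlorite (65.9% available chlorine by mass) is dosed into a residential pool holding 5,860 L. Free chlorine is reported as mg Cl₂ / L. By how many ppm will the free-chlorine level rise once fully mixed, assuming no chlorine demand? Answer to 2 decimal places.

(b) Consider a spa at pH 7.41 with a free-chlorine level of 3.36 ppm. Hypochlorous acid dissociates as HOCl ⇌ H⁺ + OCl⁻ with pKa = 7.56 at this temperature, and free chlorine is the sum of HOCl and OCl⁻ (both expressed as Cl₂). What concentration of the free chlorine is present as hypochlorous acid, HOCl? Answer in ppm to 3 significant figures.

(a) 5.74 ppm; (b) 1.97 ppm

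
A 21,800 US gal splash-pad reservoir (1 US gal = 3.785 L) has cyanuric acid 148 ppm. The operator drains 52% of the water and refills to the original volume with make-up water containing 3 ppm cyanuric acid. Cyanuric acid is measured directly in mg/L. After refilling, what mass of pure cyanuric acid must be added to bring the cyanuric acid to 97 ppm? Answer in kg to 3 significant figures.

Volume: 21,800 US gal × 3.785 L/gal = 82,513 L.
After draining 52% and refilling: 148 × 0.48 + 3 × 0.52 = 72.6 ppm.
Deficit to target: 97 − 72.6 = 24.4 mg/L.
Mass: 24.4 mg/L × 82,513 L = 2013 g cyanuric acid.

2.01 kg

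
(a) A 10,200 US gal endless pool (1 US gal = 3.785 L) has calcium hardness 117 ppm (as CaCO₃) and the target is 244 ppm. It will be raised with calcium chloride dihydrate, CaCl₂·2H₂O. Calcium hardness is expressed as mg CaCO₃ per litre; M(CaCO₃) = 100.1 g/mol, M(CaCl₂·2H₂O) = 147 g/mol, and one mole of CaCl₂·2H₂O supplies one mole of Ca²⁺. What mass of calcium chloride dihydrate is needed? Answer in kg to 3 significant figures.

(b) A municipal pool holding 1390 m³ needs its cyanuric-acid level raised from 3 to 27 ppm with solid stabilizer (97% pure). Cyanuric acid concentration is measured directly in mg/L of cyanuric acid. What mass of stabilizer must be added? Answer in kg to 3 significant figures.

(a) 7.20 kg; (b) 34.4 kg

(a) Volume: 10,200 US gal × 3.785 L/gal = 38,607 L.
(a) Hardness to add: (244 − 117) = 127 mg/L as CaCO₃ × 38,607 L = 4903 g as CaCO₃.
(a) Moles of Ca²⁺ (1 mol Ca²⁺ ≡ 1 mol CaCO₃): 4903 / 100.1 g/mol = 48.98 mol.
(a) Mass of CaCl₂·2H₂O: 48.98 × 147 = 7200 g.

(b) Volume: 1390 m³ = 1,390,000 L.
(b) CYA to add: (27 − 3) = 24 mg/L × 1,390,000 L = 33,360 g cyanuric acid.
(b) At 97% purity: 33,360 / 0.97 = 34,390 g product.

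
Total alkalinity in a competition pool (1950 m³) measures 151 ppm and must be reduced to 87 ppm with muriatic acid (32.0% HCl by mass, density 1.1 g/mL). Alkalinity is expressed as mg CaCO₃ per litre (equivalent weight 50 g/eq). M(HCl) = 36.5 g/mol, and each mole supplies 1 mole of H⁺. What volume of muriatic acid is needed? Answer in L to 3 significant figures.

Volume: 1950 m³ = 1,950,000 L.
Alkalinity to neutralize: (151 − 87) = 64 mg/L as CaCO₃ × 1,950,000 L = 124,800 g as CaCO₃.
Equivalents of H⁺ required: 124,800 ÷ 50 g/eq = 2496 eq = 2496 mol HCl.
Mass of HCl: 2496 × 36.5 = 91,100 g.
Mass of 32.0% solution: 91,100 / 0.32 = 284,700 g.
Volume: 284,700 g ÷ 1.1 g/mL = 258,800 mL.

259 L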